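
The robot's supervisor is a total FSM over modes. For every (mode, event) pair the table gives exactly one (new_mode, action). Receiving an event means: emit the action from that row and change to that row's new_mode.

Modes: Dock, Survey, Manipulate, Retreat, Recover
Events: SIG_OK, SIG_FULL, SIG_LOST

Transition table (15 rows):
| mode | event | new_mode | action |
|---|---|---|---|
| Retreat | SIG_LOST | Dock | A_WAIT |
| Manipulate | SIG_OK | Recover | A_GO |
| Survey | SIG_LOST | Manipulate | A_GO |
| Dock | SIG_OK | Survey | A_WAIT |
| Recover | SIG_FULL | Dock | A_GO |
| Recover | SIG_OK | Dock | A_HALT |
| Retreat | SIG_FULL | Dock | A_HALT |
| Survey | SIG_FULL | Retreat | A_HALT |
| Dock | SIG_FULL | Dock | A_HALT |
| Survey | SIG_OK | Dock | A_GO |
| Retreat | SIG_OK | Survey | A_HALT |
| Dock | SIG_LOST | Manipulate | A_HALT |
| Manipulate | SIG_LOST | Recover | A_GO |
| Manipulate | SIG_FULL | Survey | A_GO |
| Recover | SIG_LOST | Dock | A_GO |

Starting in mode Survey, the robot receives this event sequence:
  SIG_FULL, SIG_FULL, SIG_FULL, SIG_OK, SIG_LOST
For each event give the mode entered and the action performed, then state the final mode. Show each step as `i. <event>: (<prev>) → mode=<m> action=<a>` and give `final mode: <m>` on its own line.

1. SIG_FULL: (Survey) → mode=Retreat action=A_HALT
2. SIG_FULL: (Retreat) → mode=Dock action=A_HALT
3. SIG_FULL: (Dock) → mode=Dock action=A_HALT
4. SIG_OK: (Dock) → mode=Survey action=A_WAIT
5. SIG_LOST: (Survey) → mode=Manipulate action=A_GO

final mode: Manipulate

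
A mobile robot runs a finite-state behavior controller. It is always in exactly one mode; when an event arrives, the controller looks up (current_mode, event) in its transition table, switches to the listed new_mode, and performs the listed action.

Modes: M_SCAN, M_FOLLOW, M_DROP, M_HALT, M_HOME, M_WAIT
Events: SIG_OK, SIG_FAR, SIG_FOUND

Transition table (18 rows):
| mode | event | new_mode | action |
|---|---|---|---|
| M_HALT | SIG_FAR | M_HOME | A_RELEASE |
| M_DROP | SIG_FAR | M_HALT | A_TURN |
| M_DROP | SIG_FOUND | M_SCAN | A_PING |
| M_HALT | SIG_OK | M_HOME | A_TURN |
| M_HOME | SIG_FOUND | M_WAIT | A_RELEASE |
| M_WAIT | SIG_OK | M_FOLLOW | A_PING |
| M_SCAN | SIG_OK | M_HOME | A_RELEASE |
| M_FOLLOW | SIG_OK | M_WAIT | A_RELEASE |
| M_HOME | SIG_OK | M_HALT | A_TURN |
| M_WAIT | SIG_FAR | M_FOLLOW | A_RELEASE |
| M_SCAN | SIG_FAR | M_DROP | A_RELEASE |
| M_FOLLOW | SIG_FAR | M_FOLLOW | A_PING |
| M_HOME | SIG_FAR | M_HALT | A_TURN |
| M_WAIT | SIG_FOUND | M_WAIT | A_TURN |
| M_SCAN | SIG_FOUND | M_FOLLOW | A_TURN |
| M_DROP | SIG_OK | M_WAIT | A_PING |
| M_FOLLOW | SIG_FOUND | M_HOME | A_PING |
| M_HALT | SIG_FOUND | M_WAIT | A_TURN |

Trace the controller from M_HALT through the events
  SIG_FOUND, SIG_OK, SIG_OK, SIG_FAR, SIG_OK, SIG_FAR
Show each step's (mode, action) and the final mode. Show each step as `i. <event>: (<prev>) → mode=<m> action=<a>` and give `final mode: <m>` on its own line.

final mode: M_FOLLOW

1. SIG_FOUND: (M_HALT) → mode=M_WAIT action=A_TURN
2. SIG_OK: (M_WAIT) → mode=M_FOLLOW action=A_PING
3. SIG_OK: (M_FOLLOW) → mode=M_WAIT action=A_RELEASE
4. SIG_FAR: (M_WAIT) → mode=M_FOLLOW action=A_RELEASE
5. SIG_OK: (M_FOLLOW) → mode=M_WAIT action=A_RELEASE
6. SIG_FAR: (M_WAIT) → mode=M_FOLLOW action=A_RELEASE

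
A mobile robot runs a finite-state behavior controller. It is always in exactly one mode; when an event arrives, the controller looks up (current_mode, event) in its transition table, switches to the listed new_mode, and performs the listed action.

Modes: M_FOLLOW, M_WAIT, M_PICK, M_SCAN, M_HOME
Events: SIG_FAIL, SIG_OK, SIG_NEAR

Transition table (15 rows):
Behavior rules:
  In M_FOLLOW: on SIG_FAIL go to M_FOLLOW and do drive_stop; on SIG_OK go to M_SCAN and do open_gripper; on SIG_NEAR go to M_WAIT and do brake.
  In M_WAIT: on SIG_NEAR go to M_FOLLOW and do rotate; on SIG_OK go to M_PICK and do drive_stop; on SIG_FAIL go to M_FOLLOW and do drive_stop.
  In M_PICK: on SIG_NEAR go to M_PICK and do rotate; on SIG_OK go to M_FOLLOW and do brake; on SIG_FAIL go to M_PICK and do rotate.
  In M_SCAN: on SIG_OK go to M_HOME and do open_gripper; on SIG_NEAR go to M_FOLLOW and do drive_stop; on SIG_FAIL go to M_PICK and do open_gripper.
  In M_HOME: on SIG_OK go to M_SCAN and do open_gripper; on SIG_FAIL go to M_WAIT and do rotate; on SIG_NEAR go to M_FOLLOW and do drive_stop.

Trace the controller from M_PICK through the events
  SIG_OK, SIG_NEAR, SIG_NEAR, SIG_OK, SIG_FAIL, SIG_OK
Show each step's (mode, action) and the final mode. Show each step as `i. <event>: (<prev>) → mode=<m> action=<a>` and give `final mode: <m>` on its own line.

1. SIG_OK: (M_PICK) → mode=M_FOLLOW action=brake
2. SIG_NEAR: (M_FOLLOW) → mode=M_WAIT action=brake
3. SIG_NEAR: (M_WAIT) → mode=M_FOLLOW action=rotate
4. SIG_OK: (M_FOLLOW) → mode=M_SCAN action=open_gripper
5. SIG_FAIL: (M_SCAN) → mode=M_PICK action=open_gripper
6. SIG_OK: (M_PICK) → mode=M_FOLLOW action=brake

final mode: M_FOLLOW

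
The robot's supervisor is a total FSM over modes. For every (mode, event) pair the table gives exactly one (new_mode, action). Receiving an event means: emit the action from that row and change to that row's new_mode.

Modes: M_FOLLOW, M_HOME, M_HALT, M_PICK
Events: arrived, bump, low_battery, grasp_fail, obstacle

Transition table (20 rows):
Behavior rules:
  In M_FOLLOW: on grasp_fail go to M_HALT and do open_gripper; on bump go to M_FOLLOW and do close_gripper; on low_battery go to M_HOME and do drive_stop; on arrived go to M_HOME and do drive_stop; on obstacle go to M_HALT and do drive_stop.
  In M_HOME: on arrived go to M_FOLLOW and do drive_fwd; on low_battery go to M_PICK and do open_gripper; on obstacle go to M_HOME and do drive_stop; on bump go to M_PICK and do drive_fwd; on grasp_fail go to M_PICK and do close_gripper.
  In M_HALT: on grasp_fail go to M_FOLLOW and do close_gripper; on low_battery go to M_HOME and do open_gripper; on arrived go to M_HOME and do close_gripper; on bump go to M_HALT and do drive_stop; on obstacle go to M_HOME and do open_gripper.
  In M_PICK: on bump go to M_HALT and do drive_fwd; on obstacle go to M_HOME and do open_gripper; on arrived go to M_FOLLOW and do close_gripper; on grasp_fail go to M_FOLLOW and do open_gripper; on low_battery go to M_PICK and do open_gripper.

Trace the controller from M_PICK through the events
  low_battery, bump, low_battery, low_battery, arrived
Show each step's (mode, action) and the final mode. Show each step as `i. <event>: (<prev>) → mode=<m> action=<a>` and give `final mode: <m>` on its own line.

final mode: M_FOLLOW

1. low_battery: (M_PICK) → mode=M_PICK action=open_gripper
2. bump: (M_PICK) → mode=M_HALT action=drive_fwd
3. low_battery: (M_HALT) → mode=M_HOME action=open_gripper
4. low_battery: (M_HOME) → mode=M_PICK action=open_gripper
5. arrived: (M_PICK) → mode=M_FOLLOW action=close_gripper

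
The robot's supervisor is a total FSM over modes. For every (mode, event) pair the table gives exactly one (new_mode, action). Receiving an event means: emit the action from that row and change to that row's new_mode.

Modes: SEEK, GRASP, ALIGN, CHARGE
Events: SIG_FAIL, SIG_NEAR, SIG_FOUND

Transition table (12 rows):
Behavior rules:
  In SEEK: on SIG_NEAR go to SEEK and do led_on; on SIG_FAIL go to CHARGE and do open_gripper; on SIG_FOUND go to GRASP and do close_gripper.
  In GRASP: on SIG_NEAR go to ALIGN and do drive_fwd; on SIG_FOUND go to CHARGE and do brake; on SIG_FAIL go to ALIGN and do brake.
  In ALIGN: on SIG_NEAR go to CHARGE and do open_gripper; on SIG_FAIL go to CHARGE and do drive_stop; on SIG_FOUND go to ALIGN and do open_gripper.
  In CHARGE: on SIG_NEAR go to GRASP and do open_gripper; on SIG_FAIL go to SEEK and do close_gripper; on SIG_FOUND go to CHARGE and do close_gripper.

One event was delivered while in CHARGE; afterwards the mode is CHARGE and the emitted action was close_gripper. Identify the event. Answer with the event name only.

SIG_FOUND

try SIG_FAIL: (CHARGE, SIG_FAIL) → (SEEK, close_gripper)
try SIG_NEAR: (CHARGE, SIG_NEAR) → (GRASP, open_gripper)
try SIG_FOUND: (CHARGE, SIG_FOUND) → (CHARGE, close_gripper)  ← matches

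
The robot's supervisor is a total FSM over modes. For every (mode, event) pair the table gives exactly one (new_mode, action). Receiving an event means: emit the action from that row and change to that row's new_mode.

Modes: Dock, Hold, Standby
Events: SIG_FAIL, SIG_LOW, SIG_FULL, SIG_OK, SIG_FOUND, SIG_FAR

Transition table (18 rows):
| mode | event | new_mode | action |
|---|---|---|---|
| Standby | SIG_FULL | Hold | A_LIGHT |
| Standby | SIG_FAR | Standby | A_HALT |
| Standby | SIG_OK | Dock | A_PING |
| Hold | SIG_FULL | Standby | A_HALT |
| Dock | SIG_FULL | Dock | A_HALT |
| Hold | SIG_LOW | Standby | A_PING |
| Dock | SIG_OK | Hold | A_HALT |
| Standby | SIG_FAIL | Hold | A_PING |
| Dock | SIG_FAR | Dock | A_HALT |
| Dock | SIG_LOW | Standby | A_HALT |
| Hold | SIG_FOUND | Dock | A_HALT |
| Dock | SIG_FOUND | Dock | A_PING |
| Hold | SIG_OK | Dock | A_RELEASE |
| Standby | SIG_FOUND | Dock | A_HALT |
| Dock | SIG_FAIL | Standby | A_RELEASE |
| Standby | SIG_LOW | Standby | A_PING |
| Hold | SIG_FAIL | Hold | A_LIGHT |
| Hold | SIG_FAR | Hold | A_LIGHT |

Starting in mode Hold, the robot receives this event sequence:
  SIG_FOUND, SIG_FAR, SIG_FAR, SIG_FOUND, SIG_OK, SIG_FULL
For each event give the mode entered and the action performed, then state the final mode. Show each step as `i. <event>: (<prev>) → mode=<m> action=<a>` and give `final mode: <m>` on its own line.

1. SIG_FOUND: (Hold) → mode=Dock action=A_HALT
2. SIG_FAR: (Dock) → mode=Dock action=A_HALT
3. SIG_FAR: (Dock) → mode=Dock action=A_HALT
4. SIG_FOUND: (Dock) → mode=Dock action=A_PING
5. SIG_OK: (Dock) → mode=Hold action=A_HALT
6. SIG_FULL: (Hold) → mode=Standby action=A_HALT

final mode: Standby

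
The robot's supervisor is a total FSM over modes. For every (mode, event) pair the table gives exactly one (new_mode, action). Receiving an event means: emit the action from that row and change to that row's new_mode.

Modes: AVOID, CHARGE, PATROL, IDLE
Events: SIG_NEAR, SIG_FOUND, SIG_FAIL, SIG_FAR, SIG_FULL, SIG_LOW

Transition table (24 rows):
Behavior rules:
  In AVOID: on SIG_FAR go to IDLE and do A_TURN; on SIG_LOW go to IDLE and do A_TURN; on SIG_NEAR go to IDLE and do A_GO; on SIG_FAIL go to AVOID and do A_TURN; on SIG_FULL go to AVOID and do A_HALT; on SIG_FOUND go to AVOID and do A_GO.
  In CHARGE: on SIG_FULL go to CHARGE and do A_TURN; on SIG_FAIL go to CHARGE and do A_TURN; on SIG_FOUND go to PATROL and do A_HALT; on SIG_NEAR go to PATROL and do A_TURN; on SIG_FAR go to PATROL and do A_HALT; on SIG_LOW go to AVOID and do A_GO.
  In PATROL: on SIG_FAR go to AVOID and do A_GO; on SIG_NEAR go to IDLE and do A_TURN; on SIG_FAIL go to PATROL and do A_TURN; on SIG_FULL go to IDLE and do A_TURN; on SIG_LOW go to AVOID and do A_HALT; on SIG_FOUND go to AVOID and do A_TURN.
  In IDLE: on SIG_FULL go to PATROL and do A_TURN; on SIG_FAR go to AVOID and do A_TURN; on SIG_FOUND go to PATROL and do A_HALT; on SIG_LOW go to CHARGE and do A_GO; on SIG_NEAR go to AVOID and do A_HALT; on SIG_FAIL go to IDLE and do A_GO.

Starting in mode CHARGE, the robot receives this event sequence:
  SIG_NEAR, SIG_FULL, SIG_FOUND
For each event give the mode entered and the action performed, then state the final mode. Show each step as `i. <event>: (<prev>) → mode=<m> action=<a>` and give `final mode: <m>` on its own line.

final mode: PATROL

1. SIG_NEAR: (CHARGE) → mode=PATROL action=A_TURN
2. SIG_FULL: (PATROL) → mode=IDLE action=A_TURN
3. SIG_FOUND: (IDLE) → mode=PATROL action=A_HALT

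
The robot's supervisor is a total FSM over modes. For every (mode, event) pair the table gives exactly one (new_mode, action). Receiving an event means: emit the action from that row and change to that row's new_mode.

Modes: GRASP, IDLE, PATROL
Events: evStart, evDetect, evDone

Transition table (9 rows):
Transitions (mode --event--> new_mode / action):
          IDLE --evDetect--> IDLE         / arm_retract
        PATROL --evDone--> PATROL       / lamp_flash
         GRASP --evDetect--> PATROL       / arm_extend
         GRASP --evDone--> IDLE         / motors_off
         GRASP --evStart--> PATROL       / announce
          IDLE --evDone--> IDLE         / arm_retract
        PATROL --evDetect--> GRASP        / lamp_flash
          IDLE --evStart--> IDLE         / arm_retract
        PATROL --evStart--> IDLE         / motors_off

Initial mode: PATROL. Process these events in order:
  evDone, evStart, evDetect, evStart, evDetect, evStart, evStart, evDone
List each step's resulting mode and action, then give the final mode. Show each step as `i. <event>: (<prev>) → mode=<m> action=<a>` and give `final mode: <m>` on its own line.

final mode: IDLE

1. evDone: (PATROL) → mode=PATROL action=lamp_flash
2. evStart: (PATROL) → mode=IDLE action=motors_off
3. evDetect: (IDLE) → mode=IDLE action=arm_retract
4. evStart: (IDLE) → mode=IDLE action=arm_retract
5. evDetect: (IDLE) → mode=IDLE action=arm_retract
6. evStart: (IDLE) → mode=IDLE action=arm_retract
7. evStart: (IDLE) → mode=IDLE action=arm_retract
8. evDone: (IDLE) → mode=IDLE action=arm_retract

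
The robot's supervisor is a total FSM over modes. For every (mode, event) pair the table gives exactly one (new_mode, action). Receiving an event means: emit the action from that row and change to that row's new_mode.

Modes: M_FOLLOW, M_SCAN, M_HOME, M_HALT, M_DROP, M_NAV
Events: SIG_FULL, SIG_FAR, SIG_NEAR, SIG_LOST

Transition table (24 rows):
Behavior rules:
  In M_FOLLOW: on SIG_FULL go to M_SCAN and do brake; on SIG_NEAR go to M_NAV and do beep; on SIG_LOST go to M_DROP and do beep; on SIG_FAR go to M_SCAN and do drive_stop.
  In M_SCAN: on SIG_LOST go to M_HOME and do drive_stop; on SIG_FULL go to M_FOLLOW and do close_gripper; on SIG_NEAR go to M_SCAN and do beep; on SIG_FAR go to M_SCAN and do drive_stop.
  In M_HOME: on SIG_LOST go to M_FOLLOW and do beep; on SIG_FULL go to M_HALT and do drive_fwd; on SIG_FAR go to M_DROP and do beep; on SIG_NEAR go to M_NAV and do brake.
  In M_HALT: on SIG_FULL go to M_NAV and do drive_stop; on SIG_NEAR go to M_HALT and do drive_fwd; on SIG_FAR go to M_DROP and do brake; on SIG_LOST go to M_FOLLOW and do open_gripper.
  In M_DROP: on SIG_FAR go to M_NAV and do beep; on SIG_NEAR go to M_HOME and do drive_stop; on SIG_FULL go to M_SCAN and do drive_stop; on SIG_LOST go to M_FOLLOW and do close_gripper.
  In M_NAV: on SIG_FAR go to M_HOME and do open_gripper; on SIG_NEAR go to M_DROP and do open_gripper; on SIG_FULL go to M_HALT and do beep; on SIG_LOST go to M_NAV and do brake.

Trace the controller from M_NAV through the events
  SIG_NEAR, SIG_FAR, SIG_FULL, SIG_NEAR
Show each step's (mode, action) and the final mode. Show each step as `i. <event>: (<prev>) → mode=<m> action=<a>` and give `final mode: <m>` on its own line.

1. SIG_NEAR: (M_NAV) → mode=M_DROP action=open_gripper
2. SIG_FAR: (M_DROP) → mode=M_NAV action=beep
3. SIG_FULL: (M_NAV) → mode=M_HALT action=beep
4. SIG_NEAR: (M_HALT) → mode=M_HALT action=drive_fwd

final mode: M_HALT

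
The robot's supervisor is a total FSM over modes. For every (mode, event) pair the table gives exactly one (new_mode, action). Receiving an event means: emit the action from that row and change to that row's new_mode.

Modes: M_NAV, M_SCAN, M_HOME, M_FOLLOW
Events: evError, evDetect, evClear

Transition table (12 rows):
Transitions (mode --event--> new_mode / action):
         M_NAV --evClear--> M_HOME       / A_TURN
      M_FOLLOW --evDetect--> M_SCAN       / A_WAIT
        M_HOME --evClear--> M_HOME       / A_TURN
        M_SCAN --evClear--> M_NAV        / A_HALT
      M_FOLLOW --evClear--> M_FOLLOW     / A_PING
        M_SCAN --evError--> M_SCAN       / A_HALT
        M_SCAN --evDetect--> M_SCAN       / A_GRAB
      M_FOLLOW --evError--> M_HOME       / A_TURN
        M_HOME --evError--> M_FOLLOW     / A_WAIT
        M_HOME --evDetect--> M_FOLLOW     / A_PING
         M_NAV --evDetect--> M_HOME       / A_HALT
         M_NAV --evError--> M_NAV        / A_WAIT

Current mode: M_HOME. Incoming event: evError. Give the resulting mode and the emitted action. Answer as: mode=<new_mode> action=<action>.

mode=M_FOLLOW action=A_WAIT

current mode = M_HOME; filter table to that mode:
  (M_HOME, evClear) → (M_HOME, A_TURN)
  (M_HOME, evError) → (M_FOLLOW, A_WAIT)  ← event matches
  (M_HOME, evDetect) → (M_FOLLOW, A_PING)
event = evError selects (M_FOLLOW, A_WAIT)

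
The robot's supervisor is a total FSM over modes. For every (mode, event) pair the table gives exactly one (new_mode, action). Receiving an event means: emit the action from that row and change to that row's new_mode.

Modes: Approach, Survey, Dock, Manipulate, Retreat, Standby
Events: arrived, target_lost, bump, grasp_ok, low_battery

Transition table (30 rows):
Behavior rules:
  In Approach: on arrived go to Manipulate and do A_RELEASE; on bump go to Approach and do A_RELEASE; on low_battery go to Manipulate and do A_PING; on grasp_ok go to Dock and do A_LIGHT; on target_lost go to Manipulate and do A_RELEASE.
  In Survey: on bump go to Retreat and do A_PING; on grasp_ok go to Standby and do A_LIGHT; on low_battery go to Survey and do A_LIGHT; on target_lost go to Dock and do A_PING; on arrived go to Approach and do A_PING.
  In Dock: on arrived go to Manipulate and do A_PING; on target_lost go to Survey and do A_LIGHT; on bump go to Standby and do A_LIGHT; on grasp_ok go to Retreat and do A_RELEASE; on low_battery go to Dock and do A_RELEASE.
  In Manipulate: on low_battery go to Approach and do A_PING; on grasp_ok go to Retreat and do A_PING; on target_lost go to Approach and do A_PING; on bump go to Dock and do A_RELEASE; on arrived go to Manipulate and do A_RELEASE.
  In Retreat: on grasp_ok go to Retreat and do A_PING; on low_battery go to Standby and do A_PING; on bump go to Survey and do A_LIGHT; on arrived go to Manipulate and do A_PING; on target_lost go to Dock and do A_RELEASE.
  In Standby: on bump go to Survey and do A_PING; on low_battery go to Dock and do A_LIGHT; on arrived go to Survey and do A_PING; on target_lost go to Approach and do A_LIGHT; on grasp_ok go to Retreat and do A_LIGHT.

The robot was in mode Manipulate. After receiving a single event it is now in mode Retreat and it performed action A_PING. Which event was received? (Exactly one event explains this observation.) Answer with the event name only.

grasp_ok

try arrived: (Manipulate, arrived) → (Manipulate, A_RELEASE)
try target_lost: (Manipulate, target_lost) → (Approach, A_PING)
try bump: (Manipulate, bump) → (Dock, A_RELEASE)
try grasp_ok: (Manipulate, grasp_ok) → (Retreat, A_PING)  ← matches
try low_battery: (Manipulate, low_battery) → (Approach, A_PING)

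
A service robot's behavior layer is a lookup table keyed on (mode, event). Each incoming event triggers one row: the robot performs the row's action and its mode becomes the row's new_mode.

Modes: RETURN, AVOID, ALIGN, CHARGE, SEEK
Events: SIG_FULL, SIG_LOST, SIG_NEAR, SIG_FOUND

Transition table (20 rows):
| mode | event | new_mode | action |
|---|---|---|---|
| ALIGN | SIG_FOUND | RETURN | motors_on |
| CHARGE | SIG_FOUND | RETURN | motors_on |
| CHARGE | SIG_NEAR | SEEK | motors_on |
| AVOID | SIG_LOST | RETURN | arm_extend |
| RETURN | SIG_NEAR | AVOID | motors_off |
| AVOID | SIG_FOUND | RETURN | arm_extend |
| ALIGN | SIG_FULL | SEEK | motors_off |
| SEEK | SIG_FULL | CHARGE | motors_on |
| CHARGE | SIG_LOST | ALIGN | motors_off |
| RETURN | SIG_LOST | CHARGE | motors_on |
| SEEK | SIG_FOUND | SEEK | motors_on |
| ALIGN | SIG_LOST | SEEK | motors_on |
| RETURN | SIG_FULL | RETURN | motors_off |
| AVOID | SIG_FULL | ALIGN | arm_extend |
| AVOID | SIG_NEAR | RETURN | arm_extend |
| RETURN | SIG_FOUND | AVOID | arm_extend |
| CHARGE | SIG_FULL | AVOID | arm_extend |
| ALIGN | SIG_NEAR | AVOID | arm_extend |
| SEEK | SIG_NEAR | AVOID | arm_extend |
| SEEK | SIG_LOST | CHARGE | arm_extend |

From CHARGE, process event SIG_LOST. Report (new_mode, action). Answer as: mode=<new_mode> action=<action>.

mode=ALIGN action=motors_off

current mode = CHARGE; filter table to that mode:
  (CHARGE, SIG_FOUND) → (RETURN, motors_on)
  (CHARGE, SIG_NEAR) → (SEEK, motors_on)
  (CHARGE, SIG_LOST) → (ALIGN, motors_off)  ← event matches
  (CHARGE, SIG_FULL) → (AVOID, arm_extend)
event = SIG_LOST selects (ALIGN, motors_off)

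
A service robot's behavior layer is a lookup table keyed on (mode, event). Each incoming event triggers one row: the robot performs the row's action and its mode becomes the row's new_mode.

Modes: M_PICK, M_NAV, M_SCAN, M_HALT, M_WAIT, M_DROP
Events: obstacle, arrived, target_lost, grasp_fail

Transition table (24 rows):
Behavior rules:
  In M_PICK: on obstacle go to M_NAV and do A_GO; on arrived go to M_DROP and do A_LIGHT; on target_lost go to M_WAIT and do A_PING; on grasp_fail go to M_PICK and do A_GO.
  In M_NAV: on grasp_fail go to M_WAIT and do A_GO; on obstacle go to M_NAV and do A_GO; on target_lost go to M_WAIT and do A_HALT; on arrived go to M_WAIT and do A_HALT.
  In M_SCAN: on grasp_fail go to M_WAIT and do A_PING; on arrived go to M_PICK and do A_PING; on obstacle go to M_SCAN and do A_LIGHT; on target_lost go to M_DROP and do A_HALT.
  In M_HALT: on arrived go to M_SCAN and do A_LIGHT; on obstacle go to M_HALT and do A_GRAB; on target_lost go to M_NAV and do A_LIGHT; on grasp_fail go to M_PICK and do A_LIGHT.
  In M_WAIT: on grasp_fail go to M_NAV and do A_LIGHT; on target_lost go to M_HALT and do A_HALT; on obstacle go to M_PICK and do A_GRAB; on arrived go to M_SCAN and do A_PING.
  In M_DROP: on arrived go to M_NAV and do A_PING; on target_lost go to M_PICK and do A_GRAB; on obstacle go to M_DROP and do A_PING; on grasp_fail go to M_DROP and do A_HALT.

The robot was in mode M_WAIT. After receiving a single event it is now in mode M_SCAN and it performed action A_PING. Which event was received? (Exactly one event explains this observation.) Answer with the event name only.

arrived

try obstacle: (M_WAIT, obstacle) → (M_PICK, A_GRAB)
try arrived: (M_WAIT, arrived) → (M_SCAN, A_PING)  ← matches
try target_lost: (M_WAIT, target_lost) → (M_HALT, A_HALT)
try grasp_fail: (M_WAIT, grasp_fail) → (M_NAV, A_LIGHT)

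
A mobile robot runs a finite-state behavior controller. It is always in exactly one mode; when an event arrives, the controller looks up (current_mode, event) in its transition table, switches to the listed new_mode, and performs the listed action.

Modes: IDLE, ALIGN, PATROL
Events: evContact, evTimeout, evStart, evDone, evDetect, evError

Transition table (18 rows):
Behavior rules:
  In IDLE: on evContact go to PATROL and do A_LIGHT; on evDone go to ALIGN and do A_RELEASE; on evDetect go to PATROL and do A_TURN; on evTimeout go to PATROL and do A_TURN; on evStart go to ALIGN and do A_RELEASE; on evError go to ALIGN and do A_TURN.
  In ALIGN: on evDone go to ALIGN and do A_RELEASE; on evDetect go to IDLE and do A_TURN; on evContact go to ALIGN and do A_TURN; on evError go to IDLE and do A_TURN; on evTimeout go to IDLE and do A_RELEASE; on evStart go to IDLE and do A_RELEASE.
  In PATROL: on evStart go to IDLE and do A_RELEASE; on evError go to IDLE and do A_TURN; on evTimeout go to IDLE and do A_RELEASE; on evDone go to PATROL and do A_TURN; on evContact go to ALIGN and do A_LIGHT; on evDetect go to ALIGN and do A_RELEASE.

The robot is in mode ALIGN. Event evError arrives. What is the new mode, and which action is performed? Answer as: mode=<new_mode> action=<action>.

current mode = ALIGN; filter table to that mode:
  (ALIGN, evDone) → (ALIGN, A_RELEASE)
  (ALIGN, evDetect) → (IDLE, A_TURN)
  (ALIGN, evContact) → (ALIGN, A_TURN)
  (ALIGN, evError) → (IDLE, A_TURN)  ← event matches
  (ALIGN, evTimeout) → (IDLE, A_RELEASE)
  (ALIGN, evStart) → (IDLE, A_RELEASE)
event = evError selects (IDLE, A_TURN)

mode=IDLE action=A_TURN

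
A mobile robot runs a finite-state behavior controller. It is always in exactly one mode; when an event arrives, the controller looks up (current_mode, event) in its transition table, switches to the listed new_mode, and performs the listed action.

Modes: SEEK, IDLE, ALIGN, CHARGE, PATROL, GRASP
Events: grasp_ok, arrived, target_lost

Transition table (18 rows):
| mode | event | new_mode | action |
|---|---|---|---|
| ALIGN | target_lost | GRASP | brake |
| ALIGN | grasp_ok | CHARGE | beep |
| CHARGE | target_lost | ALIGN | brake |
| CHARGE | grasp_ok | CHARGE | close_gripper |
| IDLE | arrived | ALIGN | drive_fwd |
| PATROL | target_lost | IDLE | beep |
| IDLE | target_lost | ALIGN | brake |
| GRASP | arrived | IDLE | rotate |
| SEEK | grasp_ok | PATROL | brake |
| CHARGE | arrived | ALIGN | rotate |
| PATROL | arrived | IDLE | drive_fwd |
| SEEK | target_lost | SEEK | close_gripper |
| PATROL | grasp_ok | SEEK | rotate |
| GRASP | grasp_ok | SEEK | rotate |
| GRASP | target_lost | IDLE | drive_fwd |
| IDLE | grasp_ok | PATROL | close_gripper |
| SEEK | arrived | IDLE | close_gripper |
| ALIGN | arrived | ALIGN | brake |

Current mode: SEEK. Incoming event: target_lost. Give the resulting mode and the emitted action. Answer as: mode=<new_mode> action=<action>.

mode=SEEK action=close_gripper

current mode = SEEK; filter table to that mode:
  (SEEK, grasp_ok) → (PATROL, brake)
  (SEEK, target_lost) → (SEEK, close_gripper)  ← event matches
  (SEEK, arrived) → (IDLE, close_gripper)
event = target_lost selects (SEEK, close_gripper)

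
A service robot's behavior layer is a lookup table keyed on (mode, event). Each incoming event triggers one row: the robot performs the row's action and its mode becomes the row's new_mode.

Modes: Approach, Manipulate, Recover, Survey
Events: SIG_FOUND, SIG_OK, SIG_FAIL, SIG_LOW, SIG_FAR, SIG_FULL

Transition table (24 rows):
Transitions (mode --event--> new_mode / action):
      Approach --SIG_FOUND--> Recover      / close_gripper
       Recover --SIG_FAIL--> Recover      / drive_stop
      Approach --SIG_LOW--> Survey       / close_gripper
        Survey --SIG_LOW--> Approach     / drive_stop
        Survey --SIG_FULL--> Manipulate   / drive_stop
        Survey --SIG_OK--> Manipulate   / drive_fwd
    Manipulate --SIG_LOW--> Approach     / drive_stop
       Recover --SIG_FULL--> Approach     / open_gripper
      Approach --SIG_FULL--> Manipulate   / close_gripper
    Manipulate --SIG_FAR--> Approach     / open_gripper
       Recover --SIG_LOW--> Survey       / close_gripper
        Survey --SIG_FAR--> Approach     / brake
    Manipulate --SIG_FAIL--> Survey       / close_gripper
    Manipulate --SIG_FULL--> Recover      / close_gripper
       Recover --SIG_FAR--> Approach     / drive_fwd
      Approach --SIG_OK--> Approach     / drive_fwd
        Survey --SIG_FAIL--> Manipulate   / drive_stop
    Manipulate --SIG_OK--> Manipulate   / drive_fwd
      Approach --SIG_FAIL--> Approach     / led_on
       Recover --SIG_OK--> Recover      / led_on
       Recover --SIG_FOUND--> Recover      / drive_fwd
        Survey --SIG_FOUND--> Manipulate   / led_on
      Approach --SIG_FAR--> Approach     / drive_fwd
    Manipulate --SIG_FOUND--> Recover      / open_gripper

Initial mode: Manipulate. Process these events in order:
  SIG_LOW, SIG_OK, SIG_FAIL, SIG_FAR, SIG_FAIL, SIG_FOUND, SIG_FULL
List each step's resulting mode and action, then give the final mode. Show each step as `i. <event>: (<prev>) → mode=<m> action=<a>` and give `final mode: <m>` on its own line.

final mode: Approach

1. SIG_LOW: (Manipulate) → mode=Approach action=drive_stop
2. SIG_OK: (Approach) → mode=Approach action=drive_fwd
3. SIG_FAIL: (Approach) → mode=Approach action=led_on
4. SIG_FAR: (Approach) → mode=Approach action=drive_fwd
5. SIG_FAIL: (Approach) → mode=Approach action=led_on
6. SIG_FOUND: (Approach) → mode=Recover action=close_gripper
7. SIG_FULL: (Recover) → mode=Approach action=open_gripper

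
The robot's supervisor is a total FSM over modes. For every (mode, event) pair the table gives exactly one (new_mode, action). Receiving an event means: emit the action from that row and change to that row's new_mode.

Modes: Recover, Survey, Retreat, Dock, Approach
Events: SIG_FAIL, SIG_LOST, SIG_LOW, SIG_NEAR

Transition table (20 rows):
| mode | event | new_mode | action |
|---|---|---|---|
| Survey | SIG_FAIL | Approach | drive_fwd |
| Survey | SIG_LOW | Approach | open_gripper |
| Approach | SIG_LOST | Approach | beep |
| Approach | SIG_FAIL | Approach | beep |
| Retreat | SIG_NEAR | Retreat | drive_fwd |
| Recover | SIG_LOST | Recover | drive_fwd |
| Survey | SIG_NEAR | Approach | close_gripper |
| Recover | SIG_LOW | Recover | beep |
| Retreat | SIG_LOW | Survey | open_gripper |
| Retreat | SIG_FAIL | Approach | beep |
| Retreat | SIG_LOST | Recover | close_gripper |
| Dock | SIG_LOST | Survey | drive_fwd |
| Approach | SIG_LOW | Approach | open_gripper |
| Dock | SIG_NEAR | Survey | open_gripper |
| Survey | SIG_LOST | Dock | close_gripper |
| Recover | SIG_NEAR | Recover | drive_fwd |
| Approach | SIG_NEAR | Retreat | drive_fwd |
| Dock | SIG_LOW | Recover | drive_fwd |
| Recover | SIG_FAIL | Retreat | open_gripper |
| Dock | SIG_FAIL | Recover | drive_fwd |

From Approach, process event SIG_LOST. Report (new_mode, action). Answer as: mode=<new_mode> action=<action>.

current mode = Approach; filter table to that mode:
  (Approach, SIG_LOST) → (Approach, beep)  ← event matches
  (Approach, SIG_FAIL) → (Approach, beep)
  (Approach, SIG_LOW) → (Approach, open_gripper)
  (Approach, SIG_NEAR) → (Retreat, drive_fwd)
event = SIG_LOST selects (Approach, beep)

mode=Approach action=beep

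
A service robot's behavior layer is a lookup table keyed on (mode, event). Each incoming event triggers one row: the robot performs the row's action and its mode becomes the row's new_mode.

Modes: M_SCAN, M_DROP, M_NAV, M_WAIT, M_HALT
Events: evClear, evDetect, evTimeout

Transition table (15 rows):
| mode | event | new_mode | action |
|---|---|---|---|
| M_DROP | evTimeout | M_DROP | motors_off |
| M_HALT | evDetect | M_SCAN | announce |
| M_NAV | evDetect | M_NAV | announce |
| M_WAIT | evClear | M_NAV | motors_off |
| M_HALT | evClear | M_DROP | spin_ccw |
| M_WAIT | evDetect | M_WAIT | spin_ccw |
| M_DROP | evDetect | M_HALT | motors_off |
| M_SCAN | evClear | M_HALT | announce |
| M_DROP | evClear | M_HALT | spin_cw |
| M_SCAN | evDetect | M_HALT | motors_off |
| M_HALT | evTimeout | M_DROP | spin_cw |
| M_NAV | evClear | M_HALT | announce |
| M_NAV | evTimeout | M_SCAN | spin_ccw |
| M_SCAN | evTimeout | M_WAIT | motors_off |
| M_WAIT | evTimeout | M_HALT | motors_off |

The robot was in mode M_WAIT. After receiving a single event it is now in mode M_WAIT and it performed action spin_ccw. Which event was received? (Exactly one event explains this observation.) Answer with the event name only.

try evClear: (M_WAIT, evClear) → (M_NAV, motors_off)
try evDetect: (M_WAIT, evDetect) → (M_WAIT, spin_ccw)  ← matches
try evTimeout: (M_WAIT, evTimeout) → (M_HALT, motors_off)

evDetect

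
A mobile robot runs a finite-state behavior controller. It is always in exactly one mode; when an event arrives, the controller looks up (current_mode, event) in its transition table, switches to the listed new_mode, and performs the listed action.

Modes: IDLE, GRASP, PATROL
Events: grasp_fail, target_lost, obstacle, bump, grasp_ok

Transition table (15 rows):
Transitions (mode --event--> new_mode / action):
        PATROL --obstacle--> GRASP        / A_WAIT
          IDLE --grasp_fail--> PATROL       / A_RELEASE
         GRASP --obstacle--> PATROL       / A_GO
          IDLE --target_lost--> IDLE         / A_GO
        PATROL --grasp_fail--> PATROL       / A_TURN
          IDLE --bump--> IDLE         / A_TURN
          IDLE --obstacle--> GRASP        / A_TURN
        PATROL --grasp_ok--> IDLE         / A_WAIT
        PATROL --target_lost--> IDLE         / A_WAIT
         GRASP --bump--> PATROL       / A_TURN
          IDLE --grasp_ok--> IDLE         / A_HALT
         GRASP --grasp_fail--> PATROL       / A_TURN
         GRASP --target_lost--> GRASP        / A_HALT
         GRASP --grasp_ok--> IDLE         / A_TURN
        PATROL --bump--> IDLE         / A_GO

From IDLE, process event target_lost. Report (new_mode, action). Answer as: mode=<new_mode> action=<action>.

current mode = IDLE; filter table to that mode:
  (IDLE, grasp_fail) → (PATROL, A_RELEASE)
  (IDLE, target_lost) → (IDLE, A_GO)  ← event matches
  (IDLE, bump) → (IDLE, A_TURN)
  (IDLE, obstacle) → (GRASP, A_TURN)
  (IDLE, grasp_ok) → (IDLE, A_HALT)
event = target_lost selects (IDLE, A_GO)

mode=IDLE action=A_GO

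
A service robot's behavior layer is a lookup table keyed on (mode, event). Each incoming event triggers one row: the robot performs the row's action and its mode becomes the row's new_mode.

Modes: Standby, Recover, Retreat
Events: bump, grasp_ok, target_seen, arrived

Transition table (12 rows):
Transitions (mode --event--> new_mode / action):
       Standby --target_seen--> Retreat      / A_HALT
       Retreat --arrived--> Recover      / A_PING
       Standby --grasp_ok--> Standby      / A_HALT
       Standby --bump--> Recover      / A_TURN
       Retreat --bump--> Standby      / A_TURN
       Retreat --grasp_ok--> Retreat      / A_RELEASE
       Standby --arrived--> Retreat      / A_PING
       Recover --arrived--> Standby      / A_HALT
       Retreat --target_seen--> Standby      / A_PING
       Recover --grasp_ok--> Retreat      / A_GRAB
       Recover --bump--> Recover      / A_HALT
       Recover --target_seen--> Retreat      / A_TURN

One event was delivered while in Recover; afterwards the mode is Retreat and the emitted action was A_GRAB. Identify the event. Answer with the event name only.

try bump: (Recover, bump) → (Recover, A_HALT)
try grasp_ok: (Recover, grasp_ok) → (Retreat, A_GRAB)  ← matches
try target_seen: (Recover, target_seen) → (Retreat, A_TURN)
try arrived: (Recover, arrived) → (Standby, A_HALT)

grasp_ok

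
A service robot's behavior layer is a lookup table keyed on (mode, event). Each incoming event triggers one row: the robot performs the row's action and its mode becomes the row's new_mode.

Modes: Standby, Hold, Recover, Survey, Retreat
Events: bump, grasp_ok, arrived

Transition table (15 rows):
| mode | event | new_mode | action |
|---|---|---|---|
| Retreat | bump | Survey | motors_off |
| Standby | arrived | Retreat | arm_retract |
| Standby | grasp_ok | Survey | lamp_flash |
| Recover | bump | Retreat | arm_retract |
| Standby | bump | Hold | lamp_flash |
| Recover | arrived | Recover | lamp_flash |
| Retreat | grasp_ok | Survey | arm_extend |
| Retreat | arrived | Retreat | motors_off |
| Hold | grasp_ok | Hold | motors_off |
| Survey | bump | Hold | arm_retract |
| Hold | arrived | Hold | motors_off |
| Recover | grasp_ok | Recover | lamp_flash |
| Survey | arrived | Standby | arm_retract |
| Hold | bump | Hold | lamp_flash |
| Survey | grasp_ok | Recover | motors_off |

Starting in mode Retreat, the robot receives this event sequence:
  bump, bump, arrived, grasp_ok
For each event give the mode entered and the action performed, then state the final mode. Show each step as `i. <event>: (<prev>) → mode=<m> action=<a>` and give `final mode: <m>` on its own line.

1. bump: (Retreat) → mode=Survey action=motors_off
2. bump: (Survey) → mode=Hold action=arm_retract
3. arrived: (Hold) → mode=Hold action=motors_off
4. grasp_ok: (Hold) → mode=Hold action=motors_off

final mode: Hold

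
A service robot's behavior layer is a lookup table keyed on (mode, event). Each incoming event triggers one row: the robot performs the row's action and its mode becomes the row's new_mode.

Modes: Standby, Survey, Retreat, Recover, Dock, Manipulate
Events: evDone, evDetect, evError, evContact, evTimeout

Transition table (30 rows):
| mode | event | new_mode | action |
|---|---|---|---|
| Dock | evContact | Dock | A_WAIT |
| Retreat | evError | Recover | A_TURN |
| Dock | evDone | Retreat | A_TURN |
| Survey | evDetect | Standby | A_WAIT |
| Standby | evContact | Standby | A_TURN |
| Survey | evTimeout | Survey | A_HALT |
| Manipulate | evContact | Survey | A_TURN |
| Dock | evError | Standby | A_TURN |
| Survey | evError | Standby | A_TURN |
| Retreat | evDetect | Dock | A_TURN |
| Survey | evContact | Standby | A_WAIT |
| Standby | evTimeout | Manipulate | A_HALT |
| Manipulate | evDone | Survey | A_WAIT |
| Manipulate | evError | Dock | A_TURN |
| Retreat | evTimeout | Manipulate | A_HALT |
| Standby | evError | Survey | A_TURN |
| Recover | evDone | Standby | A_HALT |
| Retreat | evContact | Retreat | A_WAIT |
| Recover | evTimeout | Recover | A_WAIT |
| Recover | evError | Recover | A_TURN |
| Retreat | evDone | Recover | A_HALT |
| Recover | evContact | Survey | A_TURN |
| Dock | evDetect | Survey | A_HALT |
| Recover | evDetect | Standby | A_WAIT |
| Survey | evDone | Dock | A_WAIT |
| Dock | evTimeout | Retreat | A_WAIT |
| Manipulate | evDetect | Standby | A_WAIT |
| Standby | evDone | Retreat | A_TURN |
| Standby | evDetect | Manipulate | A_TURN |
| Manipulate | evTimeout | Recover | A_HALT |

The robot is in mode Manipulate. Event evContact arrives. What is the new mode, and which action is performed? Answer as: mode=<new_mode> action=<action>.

current mode = Manipulate; filter table to that mode:
  (Manipulate, evContact) → (Survey, A_TURN)  ← event matches
  (Manipulate, evDone) → (Survey, A_WAIT)
  (Manipulate, evError) → (Dock, A_TURN)
  (Manipulate, evDetect) → (Standby, A_WAIT)
  (Manipulate, evTimeout) → (Recover, A_HALT)
event = evContact selects (Survey, A_TURN)

mode=Survey action=A_TURN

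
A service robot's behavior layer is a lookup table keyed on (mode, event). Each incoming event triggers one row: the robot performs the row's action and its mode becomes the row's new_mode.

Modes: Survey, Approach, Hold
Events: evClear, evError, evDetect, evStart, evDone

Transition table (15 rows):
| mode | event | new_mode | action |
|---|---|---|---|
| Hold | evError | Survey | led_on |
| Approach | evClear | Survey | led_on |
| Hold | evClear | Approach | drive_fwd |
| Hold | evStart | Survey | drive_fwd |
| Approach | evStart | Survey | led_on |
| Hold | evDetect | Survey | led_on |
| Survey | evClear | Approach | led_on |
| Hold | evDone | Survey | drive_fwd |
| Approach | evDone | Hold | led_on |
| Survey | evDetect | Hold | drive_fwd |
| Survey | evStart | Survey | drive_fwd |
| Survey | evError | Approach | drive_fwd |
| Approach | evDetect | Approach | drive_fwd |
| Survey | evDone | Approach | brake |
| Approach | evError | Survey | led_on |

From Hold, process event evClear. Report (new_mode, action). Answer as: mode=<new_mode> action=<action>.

mode=Approach action=drive_fwd

current mode = Hold; filter table to that mode:
  (Hold, evError) → (Survey, led_on)
  (Hold, evClear) → (Approach, drive_fwd)  ← event matches
  (Hold, evStart) → (Survey, drive_fwd)
  (Hold, evDetect) → (Survey, led_on)
  (Hold, evDone) → (Survey, drive_fwd)
event = evClear selects (Approach, drive_fwd)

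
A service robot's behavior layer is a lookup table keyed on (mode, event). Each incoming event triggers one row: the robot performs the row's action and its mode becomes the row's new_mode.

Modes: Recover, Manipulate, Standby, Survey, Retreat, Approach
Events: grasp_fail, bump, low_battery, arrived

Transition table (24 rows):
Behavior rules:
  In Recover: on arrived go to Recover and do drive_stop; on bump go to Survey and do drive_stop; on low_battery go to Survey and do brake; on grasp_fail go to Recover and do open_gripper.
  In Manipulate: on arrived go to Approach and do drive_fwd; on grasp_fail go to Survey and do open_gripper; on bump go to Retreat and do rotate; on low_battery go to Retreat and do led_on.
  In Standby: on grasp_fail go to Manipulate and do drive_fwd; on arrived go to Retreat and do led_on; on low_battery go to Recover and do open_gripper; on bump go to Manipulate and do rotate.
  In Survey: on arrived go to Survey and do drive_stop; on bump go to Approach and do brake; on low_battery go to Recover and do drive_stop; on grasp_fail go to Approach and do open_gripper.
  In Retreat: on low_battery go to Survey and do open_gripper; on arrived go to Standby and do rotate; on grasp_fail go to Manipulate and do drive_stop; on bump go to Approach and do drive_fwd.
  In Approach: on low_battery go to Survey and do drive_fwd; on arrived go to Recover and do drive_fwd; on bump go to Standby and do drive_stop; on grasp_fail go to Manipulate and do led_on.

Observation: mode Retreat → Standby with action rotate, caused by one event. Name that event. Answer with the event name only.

arrived

try grasp_fail: (Retreat, grasp_fail) → (Manipulate, drive_stop)
try bump: (Retreat, bump) → (Approach, drive_fwd)
try low_battery: (Retreat, low_battery) → (Survey, open_gripper)
try arrived: (Retreat, arrived) → (Standby, rotate)  ← matches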